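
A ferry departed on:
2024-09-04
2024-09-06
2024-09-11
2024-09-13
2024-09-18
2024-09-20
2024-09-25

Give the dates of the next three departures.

2024-09-27, 2024-10-02, 2024-10-04

Every event lands on a Wednesday or Friday (gaps cycle 2, 5, 2, 5, 2, 5).
So the schedule is: every Wednesday and Friday.
The following Friday is 2024-09-27.
The following Wednesday is 2024-10-02.
Next Friday: 2024-10-04.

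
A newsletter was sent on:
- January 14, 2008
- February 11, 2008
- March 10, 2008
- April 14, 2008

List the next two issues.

Gaps: 28, 28, 35 days — a mix of 28 and 35. Every date is a Monday.
Each is the 2nd Monday of its month.
May 2008 — 2nd Monday is May 12, 2008.
2nd Monday of June 2008: June 9, 2008.

May 12, 2008; June 9, 2008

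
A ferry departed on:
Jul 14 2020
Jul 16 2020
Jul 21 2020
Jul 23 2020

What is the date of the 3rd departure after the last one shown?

Every event lands on a Tuesday or Thursday (gaps cycle 2, 5, 2).
So the schedule is: every Tuesday and Thursday.
Next Tuesday: Jul 28 2020.
The following Thursday is Jul 30 2020.
Next Tuesday: Aug 4 2020.

Aug 4 2020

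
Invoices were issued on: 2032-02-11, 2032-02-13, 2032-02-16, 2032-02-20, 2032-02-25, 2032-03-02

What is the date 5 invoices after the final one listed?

2032-04-16

The spacing grows by 1 each time: 2, 3, 4, 5, 6 days.
Next gap: 7 days. 2032-03-02 + 7 days = 2032-03-09.
Next gap: 8 days. 2032-03-09 + 8 days = 2032-03-17.
Next gap: 9 days. 2032-03-17 + 9 days = 2032-03-26.
Next gap: 10 days. 2032-03-26 + 10 days = 2032-04-05.
Next gap: 11 days. 2032-04-05 + 11 days = 2032-04-16.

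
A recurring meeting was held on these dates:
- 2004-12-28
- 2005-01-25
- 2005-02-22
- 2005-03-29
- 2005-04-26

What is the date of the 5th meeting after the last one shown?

Every date is a Tuesday; gaps 28, 28, 35, 28 days.
Each is the last Tuesday of its month (at least one falls on the 29th or later, ruling out '4th Tuesday').
May 2005 ends with Tuesday 2005-05-31.
June 2005 ends with Tuesday 2005-06-28.
Last Tuesday of July 2005: 2005-07-26.
August 2005 ends with Tuesday 2005-08-30.
September 2005 ends with Tuesday 2005-09-27.

2005-09-27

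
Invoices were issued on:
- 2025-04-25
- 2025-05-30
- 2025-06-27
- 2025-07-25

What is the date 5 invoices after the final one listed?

All Fridays; the gaps (35, 28, 28) vary with month length.
This is the last Friday of each month.
Last Friday of August 2025: 2025-08-29.
September 2025 ends with Friday 2025-09-26.
October 2025 ends with Friday 2025-10-31.
Last Friday of November 2025: 2025-11-28.
December 2025 ends with Friday 2025-12-26.

2025-12-26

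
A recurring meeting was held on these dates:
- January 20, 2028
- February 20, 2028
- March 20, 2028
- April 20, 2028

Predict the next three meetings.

Each date is the 20th; the gaps (31, 29, 31) track the month lengths.
The rule is the 20th of each month.
Next: May 2028 → May 20, 2028.
June 2028: June 20, 2028.
July 2028: July 20, 2028.

May 20, 2028; June 20, 2028; July 20, 2028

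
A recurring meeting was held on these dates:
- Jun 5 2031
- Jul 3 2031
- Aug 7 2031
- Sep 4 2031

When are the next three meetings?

All dates are Thursdays, 28, 35, 28 days apart.
Specifically, the 1st Thursday of each month.
1st Thursday of October 2031: Oct 2 2031.
1st Thursday of November 2031: Nov 6 2031.
1st Thursday of December 2031: Dec 4 2031.

Oct 2 2031, Nov 6 2031, Dec 4 2031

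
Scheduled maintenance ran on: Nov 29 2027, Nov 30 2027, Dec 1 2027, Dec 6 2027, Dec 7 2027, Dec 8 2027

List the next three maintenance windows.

Gaps: 1, 1, 5, 1, 1 days — not constant, but cyclic with period 3.
The events fall on every Monday, Tuesday and Wednesday.
The following Monday is Dec 13 2027.
The following Tuesday is Dec 14 2027.
The following Wednesday is Dec 15 2027.

Dec 13 2027, Dec 14 2027, Dec 15 2027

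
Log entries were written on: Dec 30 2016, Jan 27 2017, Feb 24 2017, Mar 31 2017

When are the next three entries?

Apr 28 2017, May 26 2017, Jun 30 2017

These are Fridays with 28, 28, 35-day gaps.
Each is the final Friday of its month — Dec 30 2016 is past the 28th, so '4th Friday' doesn't fit.
Last Friday of April 2017: Apr 28 2017.
May 2017 ends with Friday May 26 2017.
Last Friday of June 2017: Jun 30 2017.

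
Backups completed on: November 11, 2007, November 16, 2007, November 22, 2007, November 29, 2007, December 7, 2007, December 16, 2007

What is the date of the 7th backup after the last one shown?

Intervals are 5, 6, 7, 8, 9 days — an arithmetic progression with common difference 1.
Next gap: 10 days. December 16, 2007 + 10 days = December 26, 2007.
Next gap: 11 days. December 26, 2007 + 11 days = January 6, 2008.
Next gap: 12 days. January 6, 2008 + 12 days = January 18, 2008.
Next gap: 13 days. January 18, 2008 + 13 days = January 31, 2008.
Next gap: 14 days. January 31, 2008 + 14 days = February 14, 2008.
Next gap: 15 days. February 14, 2008 + 15 days = February 29, 2008.
Next gap: 16 days. February 29, 2008 + 16 days = March 16, 2008.

March 16, 2008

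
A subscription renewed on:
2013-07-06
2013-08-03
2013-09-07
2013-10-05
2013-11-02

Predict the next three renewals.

Gaps: 28, 35, 28, 28 days — a mix of 28 and 35. Every date is a Saturday.
Each is the 1st Saturday of its month.
December 2013 — 1st Saturday is 2013-12-07.
1st Saturday of January 2014: 2014-01-04.
1st Saturday of February 2014: 2014-02-01.

2013-12-07, 2014-01-04, 2014-02-01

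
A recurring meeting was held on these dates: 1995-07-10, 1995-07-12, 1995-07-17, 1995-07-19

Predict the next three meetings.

The gap pattern 2, 5, 2 repeats every 2 events.
These are the Mondays and Wednesdays of each week.
Next Monday: 1995-07-24.
The following Wednesday is 1995-07-26.
The following Monday is 1995-07-31.

1995-07-24, 1995-07-26, 1995-07-31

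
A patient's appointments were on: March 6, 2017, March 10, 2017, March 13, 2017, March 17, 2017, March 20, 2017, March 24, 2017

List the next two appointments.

March 27, 2017; March 31, 2017

The gap pattern 4, 3, 4, 3, 4 repeats every 2 events.
These are the Mondays and Fridays of each week.
Next Monday: March 27, 2017.
Next Friday: March 31, 2017.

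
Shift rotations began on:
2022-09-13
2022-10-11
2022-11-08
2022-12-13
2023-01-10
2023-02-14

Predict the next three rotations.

2023-03-14, 2023-04-11, 2023-05-09

These are Tuesdays at 28- or 35-day spacing (28, 28, 35, 28, 35).
The pattern: 2nd Tuesday of the month.
2nd Tuesday of March 2023: 2023-03-14.
2nd Tuesday of April 2023: 2023-04-11.
May 2023 — 2nd Tuesday is 2023-05-09.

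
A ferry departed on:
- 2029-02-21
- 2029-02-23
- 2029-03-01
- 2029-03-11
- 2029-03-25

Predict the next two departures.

2029-04-12, 2029-05-04

Intervals are 2, 6, 10, 14 days — an arithmetic progression with common difference 4.
Next gap: 18 days. 2029-03-25 + 18 days = 2029-04-12.
Next gap: 22 days. 2029-04-12 + 22 days = 2029-05-04.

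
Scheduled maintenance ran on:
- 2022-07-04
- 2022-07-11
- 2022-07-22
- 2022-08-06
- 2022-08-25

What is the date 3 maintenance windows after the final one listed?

Intervals are 7, 11, 15, 19 days — an arithmetic progression with common difference 4.
Next gap: 23 days. 2022-08-25 + 23 days = 2022-09-17.
Next gap: 27 days. 2022-09-17 + 27 days = 2022-10-14.
Next gap: 31 days. 2022-10-14 + 31 days = 2022-11-14.

2022-11-14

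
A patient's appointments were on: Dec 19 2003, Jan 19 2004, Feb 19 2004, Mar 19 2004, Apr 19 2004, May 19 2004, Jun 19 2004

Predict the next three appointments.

Jul 19 2004, Aug 19 2004, Sep 19 2004

Each date is the 19th; the gaps (31, 31, 29, 31, 30, 31) track the month lengths.
The rule is the 19th of each month.
July 2004: Jul 19 2004.
Next: August 2004 → Aug 19 2004.
September 2004: Sep 19 2004.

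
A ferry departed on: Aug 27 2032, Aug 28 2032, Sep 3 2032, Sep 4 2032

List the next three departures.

The gap pattern 1, 6, 1 repeats every 2 events.
These are the Fridays and Saturdays of each week.
The following Friday is Sep 10 2032.
The following Saturday is Sep 11 2032.
The following Friday is Sep 17 2032.

Sep 10 2032, Sep 11 2032, Sep 17 2032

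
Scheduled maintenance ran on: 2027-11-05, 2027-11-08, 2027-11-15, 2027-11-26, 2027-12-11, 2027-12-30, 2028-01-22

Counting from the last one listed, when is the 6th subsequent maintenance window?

2028-08-31

Gaps: 3, 7, 11, 15, 19, 23 days — each gap is 4 larger than the previous one.
Next gap: 27 days. 2028-01-22 + 27 days = 2028-02-18.
Next gap: 31 days. 2028-02-18 + 31 days = 2028-03-20.
Next gap: 35 days. 2028-03-20 + 35 days = 2028-04-24.
Next gap: 39 days. 2028-04-24 + 39 days = 2028-06-02.
Next gap: 43 days. 2028-06-02 + 43 days = 2028-07-15.
Next gap: 47 days. 2028-07-15 + 47 days = 2028-08-31.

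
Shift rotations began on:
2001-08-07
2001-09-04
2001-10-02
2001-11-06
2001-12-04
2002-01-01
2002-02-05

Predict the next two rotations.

Gaps: 28, 28, 35, 28, 28, 35 days — a mix of 28 and 35. Every date is a Tuesday.
Each is the 1st Tuesday of its month.
1st Tuesday of March 2002: 2002-03-05.
1st Tuesday of April 2002: 2002-04-02.

2002-03-05, 2002-04-02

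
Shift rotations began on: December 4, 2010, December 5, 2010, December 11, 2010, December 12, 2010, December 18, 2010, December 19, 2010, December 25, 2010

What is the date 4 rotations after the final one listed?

January 8, 2011

Gaps: 1, 6, 1, 6, 1, 6 days — not constant, but cyclic with period 2.
The events fall on every Saturday and Sunday.
Next Sunday: December 26, 2010.
Next Saturday: January 1, 2011.
Next Sunday: January 2, 2011.
The following Saturday is January 8, 2011.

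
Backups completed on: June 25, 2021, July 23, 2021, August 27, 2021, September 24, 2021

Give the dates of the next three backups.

These are Fridays at 28- or 35-day spacing (28, 35, 28).
The pattern: 4th Friday of the month.
4th Friday of October 2021: October 22, 2021.
November 2021 — 4th Friday is November 26, 2021.
December 2021 — 4th Friday is December 24, 2021.

October 22, 2021; November 26, 2021; December 24, 2021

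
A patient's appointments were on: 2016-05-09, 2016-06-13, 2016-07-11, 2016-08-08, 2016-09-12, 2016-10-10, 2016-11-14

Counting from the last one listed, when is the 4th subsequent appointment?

2017-03-13

All dates are Mondays, 35, 28, 28, 35, 28, 35 days apart.
Specifically, the 2nd Monday of each month.
2nd Monday of December 2016: 2016-12-12.
2nd Monday of January 2017: 2017-01-09.
February 2017 — 2nd Monday is 2017-02-13.
March 2017 — 2nd Monday is 2017-03-13.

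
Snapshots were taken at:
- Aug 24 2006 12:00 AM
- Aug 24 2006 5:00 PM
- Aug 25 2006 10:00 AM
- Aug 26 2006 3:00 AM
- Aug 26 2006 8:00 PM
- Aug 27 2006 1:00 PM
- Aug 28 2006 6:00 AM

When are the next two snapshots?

The interval is a steady 17 hours (17, 17, 17, 17, 17, 17).
Aug 28 2006 6:00 AM + 17 h = Aug 28 2006 11:00 PM.
Aug 28 2006 11:00 PM + 17 h = Aug 29 2006 4:00 PM.

Aug 28 2006 11:00 PM, Aug 29 2006 4:00 PM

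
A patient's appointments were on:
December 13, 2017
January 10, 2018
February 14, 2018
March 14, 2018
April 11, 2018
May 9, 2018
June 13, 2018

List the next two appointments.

All dates are Wednesdays, 28, 35, 28, 28, 28, 35 days apart.
Specifically, the 2nd Wednesday of each month.
July 2018 — 2nd Wednesday is July 11, 2018.
August 2018 — 2nd Wednesday is August 8, 2018.

July 11, 2018; August 8, 2018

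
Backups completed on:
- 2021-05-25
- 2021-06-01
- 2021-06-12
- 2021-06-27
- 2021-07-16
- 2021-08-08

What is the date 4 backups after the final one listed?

Intervals are 7, 11, 15, 19, 23 days — an arithmetic progression with common difference 4.
Next gap: 27 days. 2021-08-08 + 27 days = 2021-09-04.
Next gap: 31 days. 2021-09-04 + 31 days = 2021-10-05.
Next gap: 35 days. 2021-10-05 + 35 days = 2021-11-09.
Next gap: 39 days. 2021-11-09 + 39 days = 2021-12-18.

2021-12-18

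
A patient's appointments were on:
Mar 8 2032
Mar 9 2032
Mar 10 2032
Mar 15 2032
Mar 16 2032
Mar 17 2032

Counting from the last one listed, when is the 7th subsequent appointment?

Apr 5 2032

The gap pattern 1, 1, 5, 1, 1 repeats every 3 events.
These are the Mondays, Tuesdays and Wednesdays of each week.
Next Monday: Mar 22 2032.
The following Tuesday is Mar 23 2032.
Next Wednesday: Mar 24 2032.
The following Monday is Mar 29 2032.
Next Tuesday: Mar 30 2032.
The following Wednesday is Mar 31 2032.
Next Monday: Apr 5 2032.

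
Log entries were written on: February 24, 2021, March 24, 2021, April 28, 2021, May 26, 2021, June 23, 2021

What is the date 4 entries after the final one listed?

These are Wednesdays at 28- or 35-day spacing (28, 35, 28, 28).
The pattern: 4th Wednesday of the month.
4th Wednesday of July 2021: July 28, 2021.
August 2021 — 4th Wednesday is August 25, 2021.
4th Wednesday of September 2021: September 22, 2021.
October 2021 — 4th Wednesday is October 27, 2021.

October 27, 2021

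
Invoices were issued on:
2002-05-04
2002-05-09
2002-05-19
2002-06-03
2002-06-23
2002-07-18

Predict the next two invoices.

Intervals are 5, 10, 15, 20, 25 days — an arithmetic progression with common difference 5.
Next gap: 30 days. 2002-07-18 + 30 days = 2002-08-17.
Next gap: 35 days. 2002-08-17 + 35 days = 2002-09-21.

2002-08-17, 2002-09-21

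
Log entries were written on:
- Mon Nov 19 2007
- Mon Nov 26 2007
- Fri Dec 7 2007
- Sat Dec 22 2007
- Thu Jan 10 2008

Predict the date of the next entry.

Intervals are 7, 11, 15, 19 days — an arithmetic progression with common difference 4.
Next gap: 23 days. Thu Jan 10 2008 + 23 days = Sat Feb 2 2008.

Sat Feb 2 2008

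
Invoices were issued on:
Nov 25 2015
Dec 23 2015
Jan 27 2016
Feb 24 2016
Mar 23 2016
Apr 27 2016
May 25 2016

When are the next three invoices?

Jun 22 2016, Jul 27 2016, Aug 24 2016

These are Wednesdays at 28- or 35-day spacing (28, 35, 28, 28, 35, 28).
The pattern: 4th Wednesday of the month.
4th Wednesday of June 2016: Jun 22 2016.
4th Wednesday of July 2016: Jul 27 2016.
4th Wednesday of August 2016: Aug 24 2016.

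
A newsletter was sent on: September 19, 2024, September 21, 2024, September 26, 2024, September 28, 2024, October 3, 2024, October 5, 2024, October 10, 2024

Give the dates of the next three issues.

October 12, 2024; October 17, 2024; October 19, 2024

The gap pattern 2, 5, 2, 5, 2, 5 repeats every 2 events.
These are the Thursdays and Saturdays of each week.
Next Saturday: October 12, 2024.
The following Thursday is October 17, 2024.
Next Saturday: October 19, 2024.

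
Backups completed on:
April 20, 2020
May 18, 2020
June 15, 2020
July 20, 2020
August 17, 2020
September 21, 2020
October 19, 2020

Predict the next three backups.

Gaps: 28, 28, 35, 28, 35, 28 days — a mix of 28 and 35. Every date is a Monday.
Each is the 3rd Monday of its month.
3rd Monday of November 2020: November 16, 2020.
3rd Monday of December 2020: December 21, 2020.
January 2021 — 3rd Monday is January 18, 2021.

November 16, 2020; December 21, 2020; January 18, 2021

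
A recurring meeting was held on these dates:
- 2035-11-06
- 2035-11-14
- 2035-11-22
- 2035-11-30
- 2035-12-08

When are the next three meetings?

2035-12-16, 2035-12-24, 2036-01-01

Gaps between consecutive events: 8, 8, 8, 8 days — a constant 8-day interval.
2035-12-08 + 8 days = 2035-12-16.
2035-12-16 + 8 days = 2035-12-24.
2035-12-24 + 8 days = 2036-01-01.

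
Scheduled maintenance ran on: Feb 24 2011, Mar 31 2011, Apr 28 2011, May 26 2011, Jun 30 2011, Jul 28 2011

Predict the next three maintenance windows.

Aug 25 2011, Sep 29 2011, Oct 27 2011

Every date is a Thursday; gaps 35, 28, 28, 35, 28 days.
Each is the last Thursday of its month (at least one falls on the 29th or later, ruling out '4th Thursday').
Last Thursday of August 2011: Aug 25 2011.
September 2011 ends with Thursday Sep 29 2011.
October 2011 ends with Thursday Oct 27 2011.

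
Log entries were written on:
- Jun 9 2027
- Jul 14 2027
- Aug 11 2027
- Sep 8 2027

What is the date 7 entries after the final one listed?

All dates are Wednesdays, 35, 28, 28 days apart.
Specifically, the 2nd Wednesday of each month.
October 2027 — 2nd Wednesday is Oct 13 2027.
2nd Wednesday of November 2027: Nov 10 2027.
December 2027 — 2nd Wednesday is Dec 8 2027.
2nd Wednesday of January 2028: Jan 12 2028.
February 2028 — 2nd Wednesday is Feb 9 2028.
2nd Wednesday of March 2028: Mar 8 2028.
April 2028 — 2nd Wednesday is Apr 12 2028.

Apr 12 2028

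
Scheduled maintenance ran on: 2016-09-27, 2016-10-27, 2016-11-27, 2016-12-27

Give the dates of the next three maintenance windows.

Each date is the 27th; the gaps (30, 31, 30) track the month lengths.
The rule is the 27th of each month.
Next: January 2017 → 2017-01-27.
February 2017: 2017-02-27.
Next: March 2017 → 2017-03-27.

2017-01-27, 2017-02-27, 2017-03-27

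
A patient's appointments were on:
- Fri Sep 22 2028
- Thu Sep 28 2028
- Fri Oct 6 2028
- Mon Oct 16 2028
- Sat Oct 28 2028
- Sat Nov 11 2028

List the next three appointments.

The spacing grows by 2 each time: 6, 8, 10, 12, 14 days.
Next gap: 16 days. Sat Nov 11 2028 + 16 days = Mon Nov 27 2028.
Next gap: 18 days. Mon Nov 27 2028 + 18 days = Fri Dec 15 2028.
Next gap: 20 days. Fri Dec 15 2028 + 20 days = Thu Jan 4 2029.

Mon Nov 27 2028, Fri Dec 15 2028, Thu Jan 4 2029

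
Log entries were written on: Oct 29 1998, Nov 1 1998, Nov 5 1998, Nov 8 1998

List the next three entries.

Nov 12 1998, Nov 15 1998, Nov 19 1998

The gap pattern 3, 4, 3 repeats every 2 events.
These are the Thursdays and Sundays of each week.
The following Thursday is Nov 12 1998.
Next Sunday: Nov 15 1998.
The following Thursday is Nov 19 1998.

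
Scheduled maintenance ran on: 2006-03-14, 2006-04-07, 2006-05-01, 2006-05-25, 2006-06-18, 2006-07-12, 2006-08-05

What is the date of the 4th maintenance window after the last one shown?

Every event comes 24 days after the last (24, 24, 24, 24, 24, 24).
2006-08-05 + 24 days = 2006-08-29.
2006-08-29 + 24 days = 2006-09-22.
2006-09-22 + 24 days = 2006-10-16.
2006-10-16 + 24 days = 2006-11-09.

2006-11-09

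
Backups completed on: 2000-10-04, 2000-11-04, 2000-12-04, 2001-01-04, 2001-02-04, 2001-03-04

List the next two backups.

2001-04-04, 2001-05-04

Each date is the 4th; the gaps (31, 30, 31, 31, 28) track the month lengths.
The rule is the 4th of each month.
April 2001: 2001-04-04.
May 2001: 2001-05-04.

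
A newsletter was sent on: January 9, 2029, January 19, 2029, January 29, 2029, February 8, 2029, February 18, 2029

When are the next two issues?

The spacing is 10, 10, 10, 10 days — always 10 days.
February 18, 2029 + 10 days = February 28, 2029.
February 28, 2029 + 10 days = March 10, 2029.

February 28, 2029; March 10, 2029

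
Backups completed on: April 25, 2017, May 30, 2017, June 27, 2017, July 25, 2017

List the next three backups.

These are Tuesdays with 35, 28, 28-day gaps.
Each is the final Tuesday of its month — May 30, 2017 is past the 28th, so '4th Tuesday' doesn't fit.
Last Tuesday of August 2017: August 29, 2017.
Last Tuesday of September 2017: September 26, 2017.
October 2017 ends with Tuesday October 31, 2017.

August 29, 2017; September 26, 2017; October 31, 2017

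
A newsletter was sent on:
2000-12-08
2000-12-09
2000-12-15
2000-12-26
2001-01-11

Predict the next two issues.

2001-02-01, 2001-02-27

Intervals are 1, 6, 11, 16 days — an arithmetic progression with common difference 5.
Next gap: 21 days. 2001-01-11 + 21 days = 2001-02-01.
Next gap: 26 days. 2001-02-01 + 26 days = 2001-02-27.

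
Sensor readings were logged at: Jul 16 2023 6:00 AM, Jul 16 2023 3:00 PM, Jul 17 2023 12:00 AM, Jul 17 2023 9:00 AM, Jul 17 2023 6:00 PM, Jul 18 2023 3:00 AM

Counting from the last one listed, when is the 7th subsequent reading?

Jul 20 2023 6:00 PM

The interval is a steady 9 hours (9, 9, 9, 9, 9).
Jul 18 2023 3:00 AM + 9 h = Jul 18 2023 12:00 PM.
Jul 18 2023 12:00 PM + 9 h = Jul 18 2023 9:00 PM.
Jul 18 2023 9:00 PM + 9 h = Jul 19 2023 6:00 AM.
Jul 19 2023 6:00 AM + 9 h = Jul 19 2023 3:00 PM.
Jul 19 2023 3:00 PM + 9 h = Jul 20 2023 12:00 AM.
Jul 20 2023 12:00 AM + 9 h = Jul 20 2023 9:00 AM.
Jul 20 2023 9:00 AM + 9 h = Jul 20 2023 6:00 PM.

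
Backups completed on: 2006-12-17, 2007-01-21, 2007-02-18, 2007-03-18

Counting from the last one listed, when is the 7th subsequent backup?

2007-10-21

Gaps: 35, 28, 28 days — a mix of 28 and 35. Every date is a Sunday.
Each is the 3rd Sunday of its month.
April 2007 — 3rd Sunday is 2007-04-15.
3rd Sunday of May 2007: 2007-05-20.
June 2007 — 3rd Sunday is 2007-06-17.
July 2007 — 3rd Sunday is 2007-07-15.
August 2007 — 3rd Sunday is 2007-08-19.
September 2007 — 3rd Sunday is 2007-09-16.
3rd Sunday of October 2007: 2007-10-21.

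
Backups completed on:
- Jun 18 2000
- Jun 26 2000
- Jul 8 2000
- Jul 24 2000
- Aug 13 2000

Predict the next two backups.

Gaps: 8, 12, 16, 20 days — each gap is 4 larger than the previous one.
Next gap: 24 days. Aug 13 2000 + 24 days = Sep 6 2000.
Next gap: 28 days. Sep 6 2000 + 28 days = Oct 4 2000.

Sep 6 2000, Oct 4 2000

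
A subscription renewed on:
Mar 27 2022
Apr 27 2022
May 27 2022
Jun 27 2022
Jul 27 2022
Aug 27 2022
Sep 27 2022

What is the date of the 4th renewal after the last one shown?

Jan 27 2023

Gaps: 31, 30, 31, 30, 31, 31 days — not constant. Every event is on the 27th of the month.
Pattern: the 27th of each month.
October 2022: Oct 27 2022.
November 2022: Nov 27 2022.
December 2022: Dec 27 2022.
January 2023: Jan 27 2023.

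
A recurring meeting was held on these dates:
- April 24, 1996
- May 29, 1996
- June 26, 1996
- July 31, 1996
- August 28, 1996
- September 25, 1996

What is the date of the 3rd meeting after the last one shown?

These are Wednesdays with 35, 28, 35, 28, 28-day gaps.
Each is the final Wednesday of its month — May 29, 1996 is past the 28th, so '4th Wednesday' doesn't fit.
October 1996 ends with Wednesday October 30, 1996.
November 1996 ends with Wednesday November 27, 1996.
Last Wednesday of December 1996: December 25, 1996.

December 25, 1996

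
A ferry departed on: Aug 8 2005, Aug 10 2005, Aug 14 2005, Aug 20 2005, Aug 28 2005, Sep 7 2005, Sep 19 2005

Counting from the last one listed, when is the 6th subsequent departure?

Jan 11 2006

The spacing grows by 2 each time: 2, 4, 6, 8, 10, 12 days.
Next gap: 14 days. Sep 19 2005 + 14 days = Oct 3 2005.
Next gap: 16 days. Oct 3 2005 + 16 days = Oct 19 2005.
Next gap: 18 days. Oct 19 2005 + 18 days = Nov 6 2005.
Next gap: 20 days. Nov 6 2005 + 20 days = Nov 26 2005.
Next gap: 22 days. Nov 26 2005 + 22 days = Dec 18 2005.
Next gap: 24 days. Dec 18 2005 + 24 days = Jan 11 2006.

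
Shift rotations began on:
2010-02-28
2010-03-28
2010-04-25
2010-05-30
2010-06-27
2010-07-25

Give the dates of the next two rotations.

These are Sundays with 28, 28, 35, 28, 28-day gaps.
Each is the final Sunday of its month — 2010-05-30 is past the 28th, so '4th Sunday' doesn't fit.
August 2010 ends with Sunday 2010-08-29.
Last Sunday of September 2010: 2010-09-26.

2010-08-29, 2010-09-26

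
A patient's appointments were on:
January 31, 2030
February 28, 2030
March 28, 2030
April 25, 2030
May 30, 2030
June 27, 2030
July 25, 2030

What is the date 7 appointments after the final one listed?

February 27, 2031

All Thursdays; the gaps (28, 28, 28, 35, 28, 28) vary with month length.
This is the last Thursday of each month.
Last Thursday of August 2030: August 29, 2030.
September 2030 ends with Thursday September 26, 2030.
Last Thursday of October 2030: October 31, 2030.
November 2030 ends with Thursday November 28, 2030.
Last Thursday of December 2030: December 26, 2030.
January 2031 ends with Thursday January 30, 2031.
Last Thursday of February 2031: February 27, 2031.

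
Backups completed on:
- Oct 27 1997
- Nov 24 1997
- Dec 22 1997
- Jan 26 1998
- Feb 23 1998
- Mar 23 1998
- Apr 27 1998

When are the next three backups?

May 25 1998, Jun 22 1998, Jul 27 1998

These are Mondays at 28- or 35-day spacing (28, 28, 35, 28, 28, 35).
The pattern: 4th Monday of the month.
4th Monday of May 1998: May 25 1998.
June 1998 — 4th Monday is Jun 22 1998.
July 1998 — 4th Monday is Jul 27 1998.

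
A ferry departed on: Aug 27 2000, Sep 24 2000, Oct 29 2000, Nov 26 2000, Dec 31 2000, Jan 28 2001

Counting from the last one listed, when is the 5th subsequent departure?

All Sundays; the gaps (28, 35, 28, 35, 28) vary with month length.
This is the last Sunday of each month.
Last Sunday of February 2001: Feb 25 2001.
Last Sunday of March 2001: Mar 25 2001.
Last Sunday of April 2001: Apr 29 2001.
May 2001 ends with Sunday May 27 2001.
Last Sunday of June 2001: Jun 24 2001.

Jun 24 2001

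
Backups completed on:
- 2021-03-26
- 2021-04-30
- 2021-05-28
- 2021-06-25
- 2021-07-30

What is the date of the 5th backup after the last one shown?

All Fridays; the gaps (35, 28, 28, 35) vary with month length.
This is the last Friday of each month.
Last Friday of August 2021: 2021-08-27.
Last Friday of September 2021: 2021-09-24.
October 2021 ends with Friday 2021-10-29.
November 2021 ends with Friday 2021-11-26.
December 2021 ends with Friday 2021-12-31.

2021-12-31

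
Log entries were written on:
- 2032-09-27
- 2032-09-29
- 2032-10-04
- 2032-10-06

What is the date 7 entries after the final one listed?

The gap pattern 2, 5, 2 repeats every 2 events.
These are the Mondays and Wednesdays of each week.
The following Monday is 2032-10-11.
The following Wednesday is 2032-10-13.
The following Monday is 2032-10-18.
Next Wednesday: 2032-10-20.
The following Monday is 2032-10-25.
The following Wednesday is 2032-10-27.
The following Monday is 2032-11-01.

2032-11-01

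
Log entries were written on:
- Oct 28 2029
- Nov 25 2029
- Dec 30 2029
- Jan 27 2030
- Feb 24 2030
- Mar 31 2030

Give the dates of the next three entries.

Apr 28 2030, May 26 2030, Jun 30 2030

All Sundays; the gaps (28, 35, 28, 28, 35) vary with month length.
This is the last Sunday of each month.
Last Sunday of April 2030: Apr 28 2030.
Last Sunday of May 2030: May 26 2030.
June 2030 ends with Sunday Jun 30 2030.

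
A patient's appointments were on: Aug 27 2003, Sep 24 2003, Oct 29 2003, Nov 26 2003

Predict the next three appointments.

Dec 31 2003, Jan 28 2004, Feb 25 2004

These are Wednesdays with 28, 35, 28-day gaps.
Each is the final Wednesday of its month — Oct 29 2003 is past the 28th, so '4th Wednesday' doesn't fit.
Last Wednesday of December 2003: Dec 31 2003.
January 2004 ends with Wednesday Jan 28 2004.
February 2004 ends with Wednesday Feb 25 2004.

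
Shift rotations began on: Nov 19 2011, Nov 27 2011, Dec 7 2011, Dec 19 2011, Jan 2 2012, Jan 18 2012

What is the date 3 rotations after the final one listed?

Mar 18 2012

The spacing grows by 2 each time: 8, 10, 12, 14, 16 days.
Next gap: 18 days. Jan 18 2012 + 18 days = Feb 5 2012.
Next gap: 20 days. Feb 5 2012 + 20 days = Feb 25 2012.
Next gap: 22 days. Feb 25 2012 + 22 days = Mar 18 2012.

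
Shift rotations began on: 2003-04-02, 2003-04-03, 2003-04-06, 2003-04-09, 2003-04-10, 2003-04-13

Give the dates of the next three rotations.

Every event lands on a Wednesday or Thursday or Sunday (gaps cycle 1, 3, 3, 1, 3).
So the schedule is: every Wednesday, Thursday and Sunday.
Next Wednesday: 2003-04-16.
Next Thursday: 2003-04-17.
The following Sunday is 2003-04-20.

2003-04-16, 2003-04-17, 2003-04-20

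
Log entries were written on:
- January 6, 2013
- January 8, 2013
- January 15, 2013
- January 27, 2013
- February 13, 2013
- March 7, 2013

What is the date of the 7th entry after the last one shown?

December 26, 2013

Gaps: 2, 7, 12, 17, 22 days — each gap is 5 larger than the previous one.
Next gap: 27 days. March 7, 2013 + 27 days = April 3, 2013.
Next gap: 32 days. April 3, 2013 + 32 days = May 5, 2013.
Next gap: 37 days. May 5, 2013 + 37 days = June 11, 2013.
Next gap: 42 days. June 11, 2013 + 42 days = July 23, 2013.
Next gap: 47 days. July 23, 2013 + 47 days = September 8, 2013.
Next gap: 52 days. September 8, 2013 + 52 days = October 30, 2013.
Next gap: 57 days. October 30, 2013 + 57 days = December 26, 2013.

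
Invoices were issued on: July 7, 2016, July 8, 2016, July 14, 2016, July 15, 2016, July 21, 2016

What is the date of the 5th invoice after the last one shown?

Gaps: 1, 6, 1, 6 days — not constant, but cyclic with period 2.
The events fall on every Thursday and Friday.
Next Friday: July 22, 2016.
The following Thursday is July 28, 2016.
The following Friday is July 29, 2016.
The following Thursday is August 4, 2016.
Next Friday: August 5, 2016.

August 5, 2016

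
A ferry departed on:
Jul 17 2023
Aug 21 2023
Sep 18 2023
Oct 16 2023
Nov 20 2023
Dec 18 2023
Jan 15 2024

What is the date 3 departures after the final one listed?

Apr 15 2024

All dates are Mondays, 35, 28, 28, 35, 28, 28 days apart.
Specifically, the 3rd Monday of each month.
3rd Monday of February 2024: Feb 19 2024.
3rd Monday of March 2024: Mar 18 2024.
April 2024 — 3rd Monday is Apr 15 2024.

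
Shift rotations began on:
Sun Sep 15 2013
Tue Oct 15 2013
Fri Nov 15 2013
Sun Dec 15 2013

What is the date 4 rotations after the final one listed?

Each date is the 15th; the gaps (30, 31, 30) track the month lengths.
The rule is the 15th of each month.
Next: January 2014 → Wed Jan 15 2014.
February 2014: Sat Feb 15 2014.
Next: March 2014 → Sat Mar 15 2014.
April 2014: Tue Apr 15 2014.

Tue Apr 15 2014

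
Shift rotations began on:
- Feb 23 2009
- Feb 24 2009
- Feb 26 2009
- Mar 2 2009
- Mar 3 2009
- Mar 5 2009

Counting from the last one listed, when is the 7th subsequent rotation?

Mar 23 2009

The gap pattern 1, 2, 4, 1, 2 repeats every 3 events.
These are the Mondays, Tuesdays and Thursdays of each week.
Next Monday: Mar 9 2009.
The following Tuesday is Mar 10 2009.
Next Thursday: Mar 12 2009.
Next Monday: Mar 16 2009.
The following Tuesday is Mar 17 2009.
The following Thursday is Mar 19 2009.
Next Monday: Mar 23 2009.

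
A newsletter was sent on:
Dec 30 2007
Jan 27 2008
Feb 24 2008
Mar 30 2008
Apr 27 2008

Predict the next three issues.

Every date is a Sunday; gaps 28, 28, 35, 28 days.
Each is the last Sunday of its month (at least one falls on the 29th or later, ruling out '4th Sunday').
Last Sunday of May 2008: May 25 2008.
June 2008 ends with Sunday Jun 29 2008.
July 2008 ends with Sunday Jul 27 2008.

May 25 2008, Jun 29 2008, Jul 27 2008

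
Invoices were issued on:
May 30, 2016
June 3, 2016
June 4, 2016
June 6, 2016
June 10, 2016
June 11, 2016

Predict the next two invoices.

June 13, 2016; June 17, 2016

Every event lands on a Monday or Friday or Saturday (gaps cycle 4, 1, 2, 4, 1).
So the schedule is: every Monday, Friday and Saturday.
Next Monday: June 13, 2016.
Next Friday: June 17, 2016.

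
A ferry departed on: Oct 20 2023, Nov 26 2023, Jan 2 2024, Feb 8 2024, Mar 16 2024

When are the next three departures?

Gaps between consecutive events: 37, 37, 37, 37 days — a constant 37-day interval.
Mar 16 2024 + 37 days = Apr 22 2024.
Apr 22 2024 + 37 days = May 29 2024.
May 29 2024 + 37 days = Jul 5 2024.

Apr 22 2024, May 29 2024, Jul 5 2024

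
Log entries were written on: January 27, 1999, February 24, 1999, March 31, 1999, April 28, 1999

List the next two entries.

May 26, 1999; June 30, 1999

Every date is a Wednesday; gaps 28, 35, 28 days.
Each is the last Wednesday of its month (at least one falls on the 29th or later, ruling out '4th Wednesday').
May 1999 ends with Wednesday May 26, 1999.
June 1999 ends with Wednesday June 30, 1999.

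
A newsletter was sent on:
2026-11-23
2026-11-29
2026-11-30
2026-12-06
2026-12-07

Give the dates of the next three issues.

The gap pattern 6, 1, 6, 1 repeats every 2 events.
These are the Mondays and Sundays of each week.
The following Sunday is 2026-12-13.
The following Monday is 2026-12-14.
The following Sunday is 2026-12-20.

2026-12-13, 2026-12-14, 2026-12-20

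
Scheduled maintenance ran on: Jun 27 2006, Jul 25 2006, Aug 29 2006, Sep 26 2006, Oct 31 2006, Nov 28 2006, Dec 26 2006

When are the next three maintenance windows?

All Tuesdays; the gaps (28, 35, 28, 35, 28, 28) vary with month length.
This is the last Tuesday of each month.
Last Tuesday of January 2007: Jan 30 2007.
February 2007 ends with Tuesday Feb 27 2007.
Last Tuesday of March 2007: Mar 27 2007.

Jan 30 2007, Feb 27 2007, Mar 27 2007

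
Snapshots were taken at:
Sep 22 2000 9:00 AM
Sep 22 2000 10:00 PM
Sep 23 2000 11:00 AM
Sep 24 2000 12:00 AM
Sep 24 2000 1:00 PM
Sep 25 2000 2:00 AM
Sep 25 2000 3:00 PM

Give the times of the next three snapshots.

Gaps: 13, 13, 13, 13, 13, 13 hours — each event is 13 hours after the previous one.
Sep 25 2000 3:00 PM + 13 h = Sep 26 2000 4:00 AM.
Sep 26 2000 4:00 AM + 13 h = Sep 26 2000 5:00 PM.
Sep 26 2000 5:00 PM + 13 h = Sep 27 2000 6:00 AM.

Sep 26 2000 4:00 AM, Sep 26 2000 5:00 PM, Sep 27 2000 6:00 AM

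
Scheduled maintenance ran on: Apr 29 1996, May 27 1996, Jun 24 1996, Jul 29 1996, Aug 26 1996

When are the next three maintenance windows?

Sep 30 1996, Oct 28 1996, Nov 25 1996

These are Mondays with 28, 28, 35, 28-day gaps.
Each is the final Monday of its month — Apr 29 1996 is past the 28th, so '4th Monday' doesn't fit.
Last Monday of September 1996: Sep 30 1996.
Last Monday of October 1996: Oct 28 1996.
Last Monday of November 1996: Nov 25 1996.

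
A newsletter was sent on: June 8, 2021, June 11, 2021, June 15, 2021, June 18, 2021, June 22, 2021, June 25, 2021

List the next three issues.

Every event lands on a Tuesday or Friday (gaps cycle 3, 4, 3, 4, 3).
So the schedule is: every Tuesday and Friday.
The following Tuesday is June 29, 2021.
Next Friday: July 2, 2021.
The following Tuesday is July 6, 2021.

June 29, 2021; July 2, 2021; July 6, 2021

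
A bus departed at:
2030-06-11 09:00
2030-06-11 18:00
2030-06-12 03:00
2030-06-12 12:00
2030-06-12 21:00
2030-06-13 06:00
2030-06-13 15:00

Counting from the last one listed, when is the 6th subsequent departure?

2030-06-15 21:00

The interval is a steady 9 hours (9, 9, 9, 9, 9, 9).
2030-06-13 15:00 + 9 h = 2030-06-14 00:00.
2030-06-14 00:00 + 9 h = 2030-06-14 09:00.
2030-06-14 09:00 + 9 h = 2030-06-14 18:00.
2030-06-14 18:00 + 9 h = 2030-06-15 03:00.
2030-06-15 03:00 + 9 h = 2030-06-15 12:00.
2030-06-15 12:00 + 9 h = 2030-06-15 21:00.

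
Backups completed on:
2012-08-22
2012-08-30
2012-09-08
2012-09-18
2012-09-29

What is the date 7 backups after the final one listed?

2013-01-12

The spacing grows by 1 each time: 8, 9, 10, 11 days.
Next gap: 12 days. 2012-09-29 + 12 days = 2012-10-11.
Next gap: 13 days. 2012-10-11 + 13 days = 2012-10-24.
Next gap: 14 days. 2012-10-24 + 14 days = 2012-11-07.
Next gap: 15 days. 2012-11-07 + 15 days = 2012-11-22.
Next gap: 16 days. 2012-11-22 + 16 days = 2012-12-08.
Next gap: 17 days. 2012-12-08 + 17 days = 2012-12-25.
Next gap: 18 days. 2012-12-25 + 18 days = 2013-01-12.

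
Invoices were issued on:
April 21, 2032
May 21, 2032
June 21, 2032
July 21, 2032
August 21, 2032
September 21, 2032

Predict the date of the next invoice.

The day-of-month is always 21 (30, 31, 30, 31, 31 days between events).
So this recurs on the 21st of each month.
Next: October 2032 → October 21, 2032.

October 21, 2032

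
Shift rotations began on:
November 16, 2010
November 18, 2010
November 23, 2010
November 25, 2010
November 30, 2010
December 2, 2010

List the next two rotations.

December 7, 2010; December 9, 2010

Gaps: 2, 5, 2, 5, 2 days — not constant, but cyclic with period 2.
The events fall on every Tuesday and Thursday.
The following Tuesday is December 7, 2010.
Next Thursday: December 9, 2010.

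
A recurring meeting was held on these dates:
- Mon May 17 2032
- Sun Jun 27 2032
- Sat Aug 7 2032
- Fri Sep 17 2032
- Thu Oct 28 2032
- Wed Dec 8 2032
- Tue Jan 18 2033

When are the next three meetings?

Mon Feb 28 2033, Sun Apr 10 2033, Sat May 21 2033

The spacing is 41, 41, 41, 41, 41, 41 days — always 41 days.
Tue Jan 18 2033 + 41 days = Mon Feb 28 2033.
Mon Feb 28 2033 + 41 days = Sun Apr 10 2033.
Sun Apr 10 2033 + 41 days = Sat May 21 2033.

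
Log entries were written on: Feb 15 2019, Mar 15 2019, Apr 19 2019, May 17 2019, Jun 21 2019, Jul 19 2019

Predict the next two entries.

Aug 16 2019, Sep 20 2019

These are Fridays at 28- or 35-day spacing (28, 35, 28, 35, 28).
The pattern: 3rd Friday of the month.
3rd Friday of August 2019: Aug 16 2019.
3rd Friday of September 2019: Sep 20 2019.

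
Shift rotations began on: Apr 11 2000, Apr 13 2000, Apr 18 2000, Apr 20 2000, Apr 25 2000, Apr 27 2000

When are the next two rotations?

Gaps: 2, 5, 2, 5, 2 days — not constant, but cyclic with period 2.
The events fall on every Tuesday and Thursday.
Next Tuesday: May 2 2000.
Next Thursday: May 4 2000.

May 2 2000, May 4 2000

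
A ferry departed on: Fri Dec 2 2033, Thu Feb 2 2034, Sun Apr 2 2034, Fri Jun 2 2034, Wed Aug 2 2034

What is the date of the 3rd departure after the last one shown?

Gaps: 62, 59, 61, 61 days — not constant. Every event is on the 2nd of the month.
Pattern: the 2nd of every 2 months.
Next: October 2034 → Mon Oct 2 2034.
December 2034: Sat Dec 2 2034.
February 2035: Fri Feb 2 2035.

Fri Feb 2 2035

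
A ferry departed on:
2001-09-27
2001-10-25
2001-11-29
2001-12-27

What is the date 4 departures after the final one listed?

2002-04-25

All Thursdays; the gaps (28, 35, 28) vary with month length.
This is the last Thursday of each month.
Last Thursday of January 2002: 2002-01-31.
February 2002 ends with Thursday 2002-02-28.
March 2002 ends with Thursday 2002-03-28.
Last Thursday of April 2002: 2002-04-25.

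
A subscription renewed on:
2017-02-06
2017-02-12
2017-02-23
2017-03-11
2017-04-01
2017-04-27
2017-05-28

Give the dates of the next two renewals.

Intervals are 6, 11, 16, 21, 26, 31 days — an arithmetic progression with common difference 5.
Next gap: 36 days. 2017-05-28 + 36 days = 2017-07-03.
Next gap: 41 days. 2017-07-03 + 41 days = 2017-08-13.

2017-07-03, 2017-08-13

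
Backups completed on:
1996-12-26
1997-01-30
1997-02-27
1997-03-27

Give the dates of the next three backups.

Every date is a Thursday; gaps 35, 28, 28 days.
Each is the last Thursday of its month (at least one falls on the 29th or later, ruling out '4th Thursday').
April 1997 ends with Thursday 1997-04-24.
May 1997 ends with Thursday 1997-05-29.
June 1997 ends with Thursday 1997-06-26.

1997-04-24, 1997-05-29, 1997-06-26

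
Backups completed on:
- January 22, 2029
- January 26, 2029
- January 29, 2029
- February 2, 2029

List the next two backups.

The gap pattern 4, 3, 4 repeats every 2 events.
These are the Mondays and Fridays of each week.
The following Monday is February 5, 2029.
The following Friday is February 9, 2029.

February 5, 2029; February 9, 2029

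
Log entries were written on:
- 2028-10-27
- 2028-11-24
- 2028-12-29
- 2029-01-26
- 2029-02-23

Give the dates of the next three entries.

These are Fridays with 28, 35, 28, 28-day gaps.
Each is the final Friday of its month — 2028-12-29 is past the 28th, so '4th Friday' doesn't fit.
March 2029 ends with Friday 2029-03-30.
April 2029 ends with Friday 2029-04-27.
Last Friday of May 2029: 2029-05-25.

2029-03-30, 2029-04-27, 2029-05-25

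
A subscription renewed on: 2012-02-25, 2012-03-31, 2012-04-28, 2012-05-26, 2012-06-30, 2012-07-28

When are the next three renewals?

All Saturdays; the gaps (35, 28, 28, 35, 28) vary with month length.
This is the last Saturday of each month.
Last Saturday of August 2012: 2012-08-25.
September 2012 ends with Saturday 2012-09-29.
Last Saturday of October 2012: 2012-10-27.

2012-08-25, 2012-09-29, 2012-10-27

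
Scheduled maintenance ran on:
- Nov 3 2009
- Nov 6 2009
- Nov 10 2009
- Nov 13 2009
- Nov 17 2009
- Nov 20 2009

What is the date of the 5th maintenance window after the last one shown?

Dec 8 2009

The gap pattern 3, 4, 3, 4, 3 repeats every 2 events.
These are the Tuesdays and Fridays of each week.
The following Tuesday is Nov 24 2009.
Next Friday: Nov 27 2009.
The following Tuesday is Dec 1 2009.
Next Friday: Dec 4 2009.
Next Tuesday: Dec 8 2009.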